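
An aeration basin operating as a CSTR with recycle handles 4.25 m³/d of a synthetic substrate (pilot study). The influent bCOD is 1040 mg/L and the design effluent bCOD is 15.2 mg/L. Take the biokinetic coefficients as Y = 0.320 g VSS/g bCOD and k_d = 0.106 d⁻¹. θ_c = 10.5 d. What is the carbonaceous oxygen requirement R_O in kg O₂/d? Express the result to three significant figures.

R_O ≈ 3.42 kg O₂/d

The observed yield is Y_obs = Y/(1 + k_d·θ_c) = 0.320 / (1 + 0.106 × 10.5) = 0.320 / 2.113 = 0.1514 g VSS per g bCOD removed.
Substrate removed = Q·(S₀ − S) = 4.25 m³/d × (1040 − 15.2) g/m³ = 4.36×10^3 g/d = 4.355 kg/d.
Biomass synthesised: P_X = Y_obs × 4.355 = 0.6596 kg VSS/d.
R_O = Q·ΔS − 1.42 P_X = 4.355 − 0.9366 = 3.419 kg O₂/d.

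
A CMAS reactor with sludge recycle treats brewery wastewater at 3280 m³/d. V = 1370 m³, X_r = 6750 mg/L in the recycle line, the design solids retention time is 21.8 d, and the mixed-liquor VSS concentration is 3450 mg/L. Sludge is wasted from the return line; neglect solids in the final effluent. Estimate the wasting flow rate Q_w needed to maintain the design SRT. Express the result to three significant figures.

Q_w ≈ 32.1 m³/d

Wasting from the return line (neglecting effluent solids): Q_w = V·X / (θ_c·X_r) = 1370 × 3450 / (21.8 × 6750) = 32.12 m³/d.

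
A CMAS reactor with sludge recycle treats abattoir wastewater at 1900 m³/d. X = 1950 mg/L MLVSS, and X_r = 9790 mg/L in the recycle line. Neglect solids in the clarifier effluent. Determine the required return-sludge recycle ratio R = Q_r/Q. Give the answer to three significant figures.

Solids balance on the clarifier gives (1+R)X = R·X_r, so R = X/(X_r − X) = 1950 / (9790 − 1950) = 0.2487.

R ≈ 0.249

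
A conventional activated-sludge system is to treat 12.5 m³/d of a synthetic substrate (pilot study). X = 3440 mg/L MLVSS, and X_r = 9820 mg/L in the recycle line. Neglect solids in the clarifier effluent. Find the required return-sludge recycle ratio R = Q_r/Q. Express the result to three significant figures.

Solids balance on the clarifier gives (1+R)X = R·X_r, so R = X/(X_r − X) = 3440 / (9820 − 3440) = 0.5392.

R ≈ 0.539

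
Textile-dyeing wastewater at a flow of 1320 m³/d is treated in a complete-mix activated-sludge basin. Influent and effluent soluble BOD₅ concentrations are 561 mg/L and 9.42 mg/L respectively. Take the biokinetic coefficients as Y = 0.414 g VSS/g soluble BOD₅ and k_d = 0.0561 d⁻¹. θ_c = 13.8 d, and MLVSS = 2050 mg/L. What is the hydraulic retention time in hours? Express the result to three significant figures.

τ ≈ 20.8 h

Steady-state biomass mass balance: V·X·(1 + k_d·θ_c) = Y·Q·(S₀ − S)·θ_c, so V = 0.414 × 1320 × (561 − 9.42) × 13.8 / [2050 × (1 + 0.0561 × 13.8)] = 4.16×10^6 / 3637 = 1144 m³.
HRT = V/Q = 1144 m³ / 1320 m³·d⁻¹ = 0.8664 d × 24 = 20.79 h.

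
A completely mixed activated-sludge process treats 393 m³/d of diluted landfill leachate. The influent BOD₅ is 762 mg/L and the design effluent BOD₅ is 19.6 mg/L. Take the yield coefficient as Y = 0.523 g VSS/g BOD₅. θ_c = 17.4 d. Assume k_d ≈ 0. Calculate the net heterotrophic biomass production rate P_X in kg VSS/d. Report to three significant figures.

No decay correction is needed, so Y_obs = Y = 0.523.
Mass of BOD₅ removed per day: Q(S₀ − S) = 393 × 742.4 g/m³ = 291.8 kg/d.
P_X = Y_obs · Q(S₀ − S) = 0.5230 × 291.8 = 152.6 kg VSS/d.

P_X ≈ 153 kg VSS/d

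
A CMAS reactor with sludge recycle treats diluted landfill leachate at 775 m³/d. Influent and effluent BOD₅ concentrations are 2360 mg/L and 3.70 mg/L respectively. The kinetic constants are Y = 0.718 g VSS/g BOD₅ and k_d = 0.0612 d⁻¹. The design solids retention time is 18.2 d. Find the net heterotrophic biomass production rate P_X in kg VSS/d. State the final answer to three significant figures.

P_X ≈ 620 kg VSS/d

Observed yield with endogenous decay: Y_obs = Y / (1 + k_d·θ_c) = 0.718 / (1 + 0.0612 × 18.2) = 0.718 / 2.114 = 0.3397 g VSS/g BOD₅.
Q·(S₀ − S) = 775 × (2360 − 3.70) × 10⁻³ = 1826 kg/d removed.
So the net sludge growth is P_X = 0.3397 × 1826 = 620.3 kg VSS/d.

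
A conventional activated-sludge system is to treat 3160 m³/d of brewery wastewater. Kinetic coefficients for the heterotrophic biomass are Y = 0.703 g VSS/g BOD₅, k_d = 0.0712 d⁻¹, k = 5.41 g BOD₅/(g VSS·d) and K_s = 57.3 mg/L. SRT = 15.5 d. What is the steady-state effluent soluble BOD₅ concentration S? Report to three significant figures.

For a completely mixed reactor with recycle the Lawrence–McCarty relation gives S = K_s·(1 + k_d·θ_c) / [θ_c·(Y·k − k_d) − 1] = 57.3 × (1 + 0.0712 × 15.5) / [15.5 × (0.703 × 5.41 − 0.0712) − 1] = 120.5 / 56.85 = 2.120 mg/L.

S ≈ 2.12 mg/L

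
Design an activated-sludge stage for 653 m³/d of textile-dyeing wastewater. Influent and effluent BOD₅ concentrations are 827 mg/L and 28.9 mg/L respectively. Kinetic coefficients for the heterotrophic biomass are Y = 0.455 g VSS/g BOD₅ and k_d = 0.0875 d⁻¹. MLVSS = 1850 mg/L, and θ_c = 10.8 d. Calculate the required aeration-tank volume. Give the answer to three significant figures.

V ≈ 712 m³

Rearranging the biomass balance for a CMAS with decay, V = Y·Q·ΔS·θ_c / [X·(1+k_d θ_c)] = 0.455 × 653 × (827 − 28.9) × 10.8 / [1850 × (1 + 0.0875 × 10.8)] = 2.56×10^6 / 3598 = 711.7 m³.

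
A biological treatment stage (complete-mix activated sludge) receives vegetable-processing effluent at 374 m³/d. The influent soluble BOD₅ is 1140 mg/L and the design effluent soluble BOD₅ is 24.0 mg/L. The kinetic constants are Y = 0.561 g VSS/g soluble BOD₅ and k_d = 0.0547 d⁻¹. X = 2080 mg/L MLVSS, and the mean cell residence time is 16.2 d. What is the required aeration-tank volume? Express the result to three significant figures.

V ≈ 967 m³

Rearranging the biomass balance for a CMAS with decay, V = Y·Q·ΔS·θ_c / [X·(1+k_d θ_c)] = 0.561 × 374 × (1140 − 24.0) × 16.2 / [2080 × (1 + 0.0547 × 16.2)] = 3.79×10^6 / 3923 = 966.9 m³.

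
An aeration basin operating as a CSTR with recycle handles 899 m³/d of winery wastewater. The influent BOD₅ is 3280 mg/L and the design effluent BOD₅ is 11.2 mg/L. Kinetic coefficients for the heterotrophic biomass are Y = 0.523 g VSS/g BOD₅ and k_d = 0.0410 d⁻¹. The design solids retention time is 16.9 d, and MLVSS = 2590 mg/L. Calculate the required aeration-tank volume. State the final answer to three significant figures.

V ≈ 5920 m³

Steady-state biomass mass balance: V·X·(1 + k_d·θ_c) = Y·Q·(S₀ − S)·θ_c, so V = 0.523 × 899 × (3280 − 11.2) × 16.9 / [2590 × (1 + 0.0410 × 16.9)] = 2.6×10^7 / 4385 = 5924 m³.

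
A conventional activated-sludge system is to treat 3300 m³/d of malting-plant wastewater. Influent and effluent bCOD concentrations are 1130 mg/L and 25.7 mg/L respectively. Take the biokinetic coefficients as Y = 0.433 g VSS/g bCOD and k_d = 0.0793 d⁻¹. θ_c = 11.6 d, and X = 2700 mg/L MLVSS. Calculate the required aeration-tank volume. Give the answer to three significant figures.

From the SRT design equation V = Y Q (S₀−S) θ_c / [X (1 + k_d θ_c)] = 0.433 × 3300 × (1130 − 25.7) × 11.6 / [2700 × (1 + 0.0793 × 11.6)] = 1.83×10^7 / 5184 = 3531 m³.

V ≈ 3530 m³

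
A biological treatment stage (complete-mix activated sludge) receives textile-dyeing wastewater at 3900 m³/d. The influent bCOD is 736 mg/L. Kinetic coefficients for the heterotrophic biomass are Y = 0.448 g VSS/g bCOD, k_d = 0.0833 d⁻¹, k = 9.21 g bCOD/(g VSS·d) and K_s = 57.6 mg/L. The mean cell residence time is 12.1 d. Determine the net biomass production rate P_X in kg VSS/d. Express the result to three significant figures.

P_X ≈ 638 kg VSS/d

Effluent substrate depends only on kinetics and SRT: S = K_s(1 + k_d θ_c) / [θ_c(Yk − k_d) − 1] = 57.6 × (1 + 0.0833 × 12.1) / [12.1 × (0.448 × 9.21 − 0.0833) − 1] = 115.7 / 47.92 = 2.414 mg/L.
The observed yield is Y_obs = Y/(1 + k_d·θ_c) = 0.448 / (1 + 0.0833 × 12.1) = 0.448 / 2.008 = 0.2231 g VSS per g bCOD removed.
Substrate removed = Q·(S₀ − S) = 3900 m³/d × (736 − 2.41) g/m³ = 2.86×10^6 g/d = 2861 kg/d.
So the net sludge growth is P_X = 0.2231 × 2861 = 638.3 kg VSS/d.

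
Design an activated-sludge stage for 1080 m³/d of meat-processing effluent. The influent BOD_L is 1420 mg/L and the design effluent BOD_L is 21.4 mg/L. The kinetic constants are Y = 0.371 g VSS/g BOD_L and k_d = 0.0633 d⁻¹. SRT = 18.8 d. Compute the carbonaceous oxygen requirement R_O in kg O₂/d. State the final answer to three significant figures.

Observed yield with endogenous decay: Y_obs = Y / (1 + k_d·θ_c) = 0.371 / (1 + 0.0633 × 18.8) = 0.371 / 2.190 = 0.1694 g VSS/g BOD_L.
Mass of BOD_L removed per day: Q(S₀ − S) = 1080 × 1399 g/m³ = 1510 kg/d.
Biomass synthesised: P_X = Y_obs × 1510 = 255.9 kg VSS/d.
R_O = Q·ΔS − 1.42 P_X = 1510 − 363.4 = 1147 kg O₂/d.

R_O ≈ 1150 kg O₂/d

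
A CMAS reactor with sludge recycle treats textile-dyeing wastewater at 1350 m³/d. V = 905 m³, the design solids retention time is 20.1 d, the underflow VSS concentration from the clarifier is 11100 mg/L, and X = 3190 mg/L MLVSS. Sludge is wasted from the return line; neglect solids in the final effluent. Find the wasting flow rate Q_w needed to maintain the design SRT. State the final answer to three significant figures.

Wasting from the return line (neglecting effluent solids): Q_w = V·X / (θ_c·X_r) = 905.0 × 3190 / (20.1 × 11100) = 12.94 m³/d.

Q_w ≈ 12.9 m³/d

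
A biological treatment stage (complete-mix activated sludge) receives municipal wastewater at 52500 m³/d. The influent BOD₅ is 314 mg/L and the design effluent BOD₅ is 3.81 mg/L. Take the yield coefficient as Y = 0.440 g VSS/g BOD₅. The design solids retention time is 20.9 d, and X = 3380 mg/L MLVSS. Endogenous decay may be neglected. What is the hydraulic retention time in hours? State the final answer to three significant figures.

Biomass mass balance (decay neglected): V·X = Y·Q·(S₀ − S)·θ_c, so V = 0.440 × 52500 × (314 − 3.81) × 20.9 / 3380 = 44307 m³.
Hydraulic retention time τ = V/Q = 44307 / 52500 = 0.8439 d = 20.25 h.

τ ≈ 20.3 h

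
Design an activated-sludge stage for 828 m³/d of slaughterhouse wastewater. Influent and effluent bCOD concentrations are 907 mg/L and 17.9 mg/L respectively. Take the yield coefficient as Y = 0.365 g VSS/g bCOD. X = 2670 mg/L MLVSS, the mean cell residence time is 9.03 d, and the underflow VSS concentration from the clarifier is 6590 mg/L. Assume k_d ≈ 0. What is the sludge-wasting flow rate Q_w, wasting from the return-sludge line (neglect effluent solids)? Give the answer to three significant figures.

V·X = Y·Q·ΔS·θ_c gives V = 0.365 × 828 × (907 − 17.9) × 9.03 / 2670 = 908.8 m³.
Wasting from the return line (neglecting effluent solids): Q_w = V·X / (θ_c·X_r) = 908.8 × 2670 / (9.03 × 6590) = 40.77 m³/d.

Q_w ≈ 40.8 m³/d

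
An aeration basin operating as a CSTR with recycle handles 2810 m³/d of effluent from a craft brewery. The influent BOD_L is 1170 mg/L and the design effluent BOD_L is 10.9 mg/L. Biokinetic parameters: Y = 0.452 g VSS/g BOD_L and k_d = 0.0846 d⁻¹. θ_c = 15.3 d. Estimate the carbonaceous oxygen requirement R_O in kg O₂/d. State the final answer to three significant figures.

Observed yield with endogenous decay: Y_obs = Y / (1 + k_d·θ_c) = 0.452 / (1 + 0.0846 × 15.3) = 0.452 / 2.294 = 0.1970 g VSS/g BOD_L.
Q·(S₀ − S) = 2810 × (1170 − 10.9) × 10⁻³ = 3257 kg/d removed.
P_X = Y_obs·Q·(S₀ − S) = 0.1970 × 3257 = 641.7 kg VSS/d.
R_O = Q·(S₀ − S) − 1.42·P_X = 3257 − 1.42 × 641.7 = 2346 kg O₂/d.

R_O ≈ 2350 kg O₂/d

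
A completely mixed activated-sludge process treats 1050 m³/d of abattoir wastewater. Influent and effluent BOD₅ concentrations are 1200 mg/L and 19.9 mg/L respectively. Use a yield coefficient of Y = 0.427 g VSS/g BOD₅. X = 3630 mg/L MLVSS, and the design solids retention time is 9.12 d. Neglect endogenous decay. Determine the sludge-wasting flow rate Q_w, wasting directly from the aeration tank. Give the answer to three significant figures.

V·X = Y·Q·ΔS·θ_c gives V = 0.427 × 1050 × (1200 − 19.9) × 9.12 / 3630 = 1329 m³.
Wasting from the aeration tank: Q_w = V / θ_c = 1329 / 9.12 = 145.8 m³/d.

Q_w ≈ 146 m³/d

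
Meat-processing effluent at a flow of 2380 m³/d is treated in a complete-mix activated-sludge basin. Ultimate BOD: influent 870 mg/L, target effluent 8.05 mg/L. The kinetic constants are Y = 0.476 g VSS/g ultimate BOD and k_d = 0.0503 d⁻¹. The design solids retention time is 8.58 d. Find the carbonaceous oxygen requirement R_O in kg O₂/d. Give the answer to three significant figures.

R_O ≈ 1080 kg O₂/d

Observed yield with endogenous decay: Y_obs = Y / (1 + k_d·θ_c) = 0.476 / (1 + 0.0503 × 8.58) = 0.476 / 1.432 = 0.3325 g VSS/g ultimate BOD.
ΔS = 870 − 8.05 = 862.0 mg/L, so the substrate removal rate is 2380 × 862.0/1000 = 2051 kg ultimate BOD/d.
Net sludge production P_X = 0.3325 × 2051 = 682.1 kg VSS/d.
R_O = Q·ΔS − 1.42 P_X = 2051 − 968.6 = 1083 kg O₂/d.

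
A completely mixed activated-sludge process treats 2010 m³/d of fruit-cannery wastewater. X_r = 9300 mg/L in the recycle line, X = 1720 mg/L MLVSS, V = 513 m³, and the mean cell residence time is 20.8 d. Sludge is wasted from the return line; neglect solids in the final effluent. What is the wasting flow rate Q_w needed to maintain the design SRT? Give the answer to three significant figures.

Q_w ≈ 4.56 m³/d

Q_w = (V·X)/(θ_c X_r) = 513.0 × 1720 / (20.8 × 9300) = 4.561 m³/d.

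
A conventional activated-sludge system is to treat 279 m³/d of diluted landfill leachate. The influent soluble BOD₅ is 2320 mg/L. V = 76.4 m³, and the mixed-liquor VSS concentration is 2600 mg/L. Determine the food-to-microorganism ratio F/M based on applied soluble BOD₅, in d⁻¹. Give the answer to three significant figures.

Food-to-microorganism ratio F/M = Q S₀ / (V X) = 279 × 2320 / (76.40 × 2600) = 3.259 d⁻¹.

F/M ≈ 3.26 d⁻¹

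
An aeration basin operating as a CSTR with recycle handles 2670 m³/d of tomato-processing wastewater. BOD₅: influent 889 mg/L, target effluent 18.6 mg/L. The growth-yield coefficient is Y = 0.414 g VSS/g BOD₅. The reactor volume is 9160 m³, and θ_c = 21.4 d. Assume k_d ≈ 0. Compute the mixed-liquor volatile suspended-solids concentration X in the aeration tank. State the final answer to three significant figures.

X ≈ 2250 mg/L

X = Y·Q·ΔS·θ_c / V = 0.414 × 2670 × (889 − 18.6) × 21.4 / 9160 = 2248 mg/L.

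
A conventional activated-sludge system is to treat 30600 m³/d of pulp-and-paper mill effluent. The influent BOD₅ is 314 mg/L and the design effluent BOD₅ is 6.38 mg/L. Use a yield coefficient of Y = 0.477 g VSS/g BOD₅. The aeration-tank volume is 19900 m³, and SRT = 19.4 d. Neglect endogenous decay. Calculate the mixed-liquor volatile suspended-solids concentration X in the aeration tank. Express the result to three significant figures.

Without decay, X = Y Q (S₀−S) θ_c / V = 0.477 × 30600 × (314 − 6.38) × 19.4 / 19900 = 4377 mg/L.

X ≈ 4380 mg/L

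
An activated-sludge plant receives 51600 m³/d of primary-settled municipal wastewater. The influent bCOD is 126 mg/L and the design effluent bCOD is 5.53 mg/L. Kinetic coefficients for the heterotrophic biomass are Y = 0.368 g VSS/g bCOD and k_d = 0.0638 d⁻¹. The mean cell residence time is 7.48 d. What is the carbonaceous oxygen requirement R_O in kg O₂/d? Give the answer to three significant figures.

R_O ≈ 4020 kg O₂/d

Observed yield with endogenous decay: Y_obs = Y / (1 + k_d·θ_c) = 0.368 / (1 + 0.0638 × 7.48) = 0.368 / 1.477 = 0.2491 g VSS/g bCOD.
Q·(S₀ − S) = 51600 × (126 − 5.53) × 10⁻³ = 6216 kg/d removed.
P_X = Y_obs·Q·(S₀ − S) = 0.2491 × 6216 = 1549 kg VSS/d.
R_O = Q·ΔS − 1.42 P_X = 6216 − 2199 = 4017 kg O₂/d.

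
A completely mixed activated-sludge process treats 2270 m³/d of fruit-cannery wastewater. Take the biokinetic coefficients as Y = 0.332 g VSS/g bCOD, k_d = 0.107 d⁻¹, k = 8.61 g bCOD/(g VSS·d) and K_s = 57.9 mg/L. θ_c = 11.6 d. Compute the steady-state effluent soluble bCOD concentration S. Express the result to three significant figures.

S ≈ 4.20 mg/L

Effluent substrate depends only on kinetics and SRT: S = K_s(1 + k_d θ_c) / [θ_c(Yk − k_d) − 1] = 57.9 × (1 + 0.107 × 11.6) / [11.6 × (0.332 × 8.61 − 0.107) − 1] = 129.8 / 30.92 = 4.197 mg/L.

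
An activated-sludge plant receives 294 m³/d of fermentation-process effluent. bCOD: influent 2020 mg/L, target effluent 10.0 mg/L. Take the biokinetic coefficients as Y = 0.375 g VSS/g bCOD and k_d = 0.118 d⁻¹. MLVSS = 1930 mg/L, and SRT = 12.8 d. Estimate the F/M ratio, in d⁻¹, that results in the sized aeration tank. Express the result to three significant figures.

From the SRT design equation V = Y Q (S₀−S) θ_c / [X (1 + k_d θ_c)] = 0.375 × 294 × (2020 − 10.0) × 12.8 / [1930 × (1 + 0.118 × 12.8)] = 2.84×10^6 / 4845 = 585.4 m³.
Food-to-microorganism ratio F/M = Q S₀ / (V X) = 294 × 2020 / (585.4 × 1930) = 0.5256 d⁻¹.

F/M ≈ 0.526 d⁻¹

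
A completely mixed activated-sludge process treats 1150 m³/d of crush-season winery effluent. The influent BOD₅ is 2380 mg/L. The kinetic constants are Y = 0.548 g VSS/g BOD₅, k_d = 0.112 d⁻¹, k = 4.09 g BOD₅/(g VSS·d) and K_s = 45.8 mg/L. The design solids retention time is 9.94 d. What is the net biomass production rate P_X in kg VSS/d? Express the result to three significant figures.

For a completely mixed reactor with recycle the Lawrence–McCarty relation gives S = K_s·(1 + k_d·θ_c) / [θ_c·(Y·k − k_d) − 1] = 45.8 × (1 + 0.112 × 9.94) / [9.94 × (0.548 × 4.09 − 0.112) − 1] = 96.79 / 20.17 = 4.800 mg/L.
The observed yield is Y_obs = Y/(1 + k_d·θ_c) = 0.548 / (1 + 0.112 × 9.94) = 0.548 / 2.113 = 0.2593 g VSS per g BOD₅ removed.
ΔS = 2380 − 4.80 = 2375 mg/L, so the substrate removal rate is 1150 × 2375/1000 = 2731 kg BOD₅/d.
Biomass produced: P_X = Y_obs·Q·ΔS = 0.2593 × 2731 ≈ 708.3 kg VSS/d.

P_X ≈ 708 kg VSS/d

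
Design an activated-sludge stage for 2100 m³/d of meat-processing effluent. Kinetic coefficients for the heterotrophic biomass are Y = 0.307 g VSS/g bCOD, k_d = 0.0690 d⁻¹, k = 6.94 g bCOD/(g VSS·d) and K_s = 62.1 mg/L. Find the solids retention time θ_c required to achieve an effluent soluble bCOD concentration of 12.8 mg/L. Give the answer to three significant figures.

θ_c ≈ 3.39 d

At the target effluent, Y k S/(K_s+S) = 0.307×6.94×12.8/74.90 = 0.3641 d⁻¹.
θ_c = 1/(μ − k_d) = 1/(0.3641 − 0.0690) = 1/0.2951 = 3.389 d.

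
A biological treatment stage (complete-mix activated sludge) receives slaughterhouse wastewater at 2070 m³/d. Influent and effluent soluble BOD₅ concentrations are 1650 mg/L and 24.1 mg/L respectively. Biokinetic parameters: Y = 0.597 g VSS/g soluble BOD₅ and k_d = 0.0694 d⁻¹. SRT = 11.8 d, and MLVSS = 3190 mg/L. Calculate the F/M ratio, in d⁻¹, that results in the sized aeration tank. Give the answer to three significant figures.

F/M ≈ 0.262 d⁻¹

Steady-state biomass mass balance: V·X·(1 + k_d·θ_c) = Y·Q·(S₀ − S)·θ_c, so V = 0.597 × 2070 × (1650 − 24.1) × 11.8 / [3190 × (1 + 0.0694 × 11.8)] = 2.37×10^7 / 5802 = 4086 m³.
F/M = applied load / biomass = Q·S₀/(V·X) = 2070 × 1650 / (4086 × 3190) = 0.2620 d⁻¹.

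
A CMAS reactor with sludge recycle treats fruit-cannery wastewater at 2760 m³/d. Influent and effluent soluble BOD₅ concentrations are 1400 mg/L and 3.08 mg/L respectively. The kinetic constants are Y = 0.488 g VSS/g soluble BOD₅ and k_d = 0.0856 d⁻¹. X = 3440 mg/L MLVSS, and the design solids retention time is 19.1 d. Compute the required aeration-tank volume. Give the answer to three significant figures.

Steady-state biomass mass balance: V·X·(1 + k_d·θ_c) = Y·Q·(S₀ − S)·θ_c, so V = 0.488 × 2760 × (1400 − 3.08) × 19.1 / [3440 × (1 + 0.0856 × 19.1)] = 3.59×10^7 / 9064 = 3965 m³.

V ≈ 3960 m³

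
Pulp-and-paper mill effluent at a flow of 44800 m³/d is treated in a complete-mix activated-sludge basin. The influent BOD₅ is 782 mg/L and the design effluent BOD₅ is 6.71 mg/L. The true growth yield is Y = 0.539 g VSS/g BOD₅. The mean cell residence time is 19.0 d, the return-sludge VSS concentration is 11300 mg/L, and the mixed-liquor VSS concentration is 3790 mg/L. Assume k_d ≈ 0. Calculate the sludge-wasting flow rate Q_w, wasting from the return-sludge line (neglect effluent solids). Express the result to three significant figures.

Q_w ≈ 1660 m³/d

V·X = Y·Q·ΔS·θ_c gives V = 0.539 × 44800 × (782 − 6.71) × 19.0 / 3790 = 93852 m³.
θ_c = V·X/(Q_w·X_r) when wasting from the recycle, so Q_w = V·X/(θ_c·X_r) = 93852 × 3790 / (19.0 × 11300) = 1657 m³/d.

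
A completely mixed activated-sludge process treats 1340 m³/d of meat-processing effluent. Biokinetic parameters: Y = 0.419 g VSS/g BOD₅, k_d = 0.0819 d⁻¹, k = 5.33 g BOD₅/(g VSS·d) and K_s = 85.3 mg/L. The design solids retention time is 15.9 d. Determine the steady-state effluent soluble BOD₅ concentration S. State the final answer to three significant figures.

S ≈ 5.91 mg/L

For a completely mixed reactor with recycle the Lawrence–McCarty relation gives S = K_s·(1 + k_d·θ_c) / [θ_c·(Y·k − k_d) − 1] = 85.3 × (1 + 0.0819 × 15.9) / [15.9 × (0.419 × 5.33 − 0.0819) − 1] = 196.4 / 33.21 = 5.914 mg/L.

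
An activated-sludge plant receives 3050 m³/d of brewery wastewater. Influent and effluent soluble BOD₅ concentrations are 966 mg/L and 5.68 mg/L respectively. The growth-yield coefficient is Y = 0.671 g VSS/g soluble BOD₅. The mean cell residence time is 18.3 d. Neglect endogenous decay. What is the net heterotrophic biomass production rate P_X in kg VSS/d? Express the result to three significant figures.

P_X ≈ 1970 kg VSS/d

With endogenous decay neglected, the observed yield equals the true yield: Y_obs = Y = 0.671 g VSS/g soluble BOD₅.
Q·(S₀ − S) = 3050 × (966 − 5.68) × 10⁻³ = 2929 kg/d removed.
Net biomass production P_X = Y_obs × Q·(S₀ − S) = 0.6710 × 2929 = 1965 kg VSS/d.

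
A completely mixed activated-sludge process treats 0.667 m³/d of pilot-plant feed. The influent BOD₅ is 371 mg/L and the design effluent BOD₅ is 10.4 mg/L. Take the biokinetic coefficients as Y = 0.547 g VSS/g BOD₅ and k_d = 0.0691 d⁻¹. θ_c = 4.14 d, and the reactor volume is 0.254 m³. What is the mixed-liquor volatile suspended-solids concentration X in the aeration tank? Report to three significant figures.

X ≈ 1670 mg/L

X = Y·Q·ΔS·θ_c / [V·(1 + k_d θ_c)] = 0.547 × 0.667 × (371 − 10.4) × 4.14 / [0.254 × (1 + 0.0691 × 4.14)] = 1667 mg/L.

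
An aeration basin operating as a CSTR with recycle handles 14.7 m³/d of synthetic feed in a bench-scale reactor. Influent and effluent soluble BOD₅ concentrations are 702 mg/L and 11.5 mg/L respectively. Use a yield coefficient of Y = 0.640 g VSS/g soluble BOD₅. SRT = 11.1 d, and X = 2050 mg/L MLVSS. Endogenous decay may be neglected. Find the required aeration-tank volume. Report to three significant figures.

V ≈ 35.2 m³

V·X = Y·Q·ΔS·θ_c gives V = 0.640 × 14.7 × (702 − 11.5) × 11.1 / 2050 = 35.17 m³.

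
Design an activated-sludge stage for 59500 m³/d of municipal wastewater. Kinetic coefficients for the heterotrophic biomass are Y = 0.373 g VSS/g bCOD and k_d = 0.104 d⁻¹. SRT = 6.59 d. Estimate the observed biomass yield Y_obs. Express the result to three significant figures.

Y_obs ≈ 0.221 g VSS/g bCOD

Observed yield with endogenous decay: Y_obs = Y / (1 + k_d·θ_c) = 0.373 / (1 + 0.104 × 6.59) = 0.373 / 1.685 = 0.2213 g VSS/g bCOD.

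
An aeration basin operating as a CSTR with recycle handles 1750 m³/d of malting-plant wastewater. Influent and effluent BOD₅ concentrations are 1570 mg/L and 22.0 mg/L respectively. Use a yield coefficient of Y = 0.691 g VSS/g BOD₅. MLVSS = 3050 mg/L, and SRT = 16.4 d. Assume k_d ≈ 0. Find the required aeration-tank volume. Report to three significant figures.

Biomass mass balance (decay neglected): V·X = Y·Q·(S₀ − S)·θ_c, so V = 0.691 × 1750 × (1570 − 22.0) × 16.4 / 3050 = 10065 m³.

V ≈ 10100 m³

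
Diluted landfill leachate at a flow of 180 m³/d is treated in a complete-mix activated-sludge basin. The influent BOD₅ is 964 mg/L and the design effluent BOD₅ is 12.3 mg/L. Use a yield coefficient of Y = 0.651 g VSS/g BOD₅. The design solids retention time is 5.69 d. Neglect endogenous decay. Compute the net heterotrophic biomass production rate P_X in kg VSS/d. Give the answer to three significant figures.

P_X ≈ 112 kg VSS/d

No decay correction is needed, so Y_obs = Y = 0.651.
Substrate removed = Q·(S₀ − S) = 180 m³/d × (964 − 12.3) g/m³ = 1.71×10^5 g/d = 171.3 kg/d.
Net biomass production P_X = Y_obs × Q·(S₀ − S) = 0.6510 × 171.3 = 111.5 kg VSS/d.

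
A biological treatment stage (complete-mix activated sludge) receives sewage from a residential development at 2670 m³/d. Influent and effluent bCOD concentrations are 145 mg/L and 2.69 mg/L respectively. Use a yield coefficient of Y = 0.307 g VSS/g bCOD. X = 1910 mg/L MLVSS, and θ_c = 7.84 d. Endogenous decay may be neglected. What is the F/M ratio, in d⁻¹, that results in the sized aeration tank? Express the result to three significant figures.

With k_d = 0 the design equation reduces to V = Y Q (S₀−S) θ_c / X = 0.307 × 2670 × (145 − 2.69) × 7.84 / 1910 = 478.8 m³.
F/M = Q·S₀ / (V·X) = 2670 × 145 / (478.8 × 1910) = 0.4233 g bCOD·(g VSS·d)⁻¹.

F/M ≈ 0.423 d⁻¹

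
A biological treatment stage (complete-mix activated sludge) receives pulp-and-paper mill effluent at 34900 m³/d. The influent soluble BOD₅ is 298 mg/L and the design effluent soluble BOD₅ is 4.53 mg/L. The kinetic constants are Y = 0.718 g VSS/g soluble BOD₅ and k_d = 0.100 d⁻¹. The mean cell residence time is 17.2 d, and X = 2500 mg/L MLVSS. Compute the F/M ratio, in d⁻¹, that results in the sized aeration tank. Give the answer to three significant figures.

Steady-state biomass mass balance: V·X·(1 + k_d·θ_c) = Y·Q·(S₀ − S)·θ_c, so V = 0.718 × 34900 × (298 − 4.53) × 17.2 / [2500 × (1 + 0.100 × 17.2)] = 1.26×10^8 / 6800 = 18601 m³.
Food-to-microorganism ratio F/M = Q S₀ / (V X) = 34900 × 298 / (18601 × 2500) = 0.2236 d⁻¹.

F/M ≈ 0.224 d⁻¹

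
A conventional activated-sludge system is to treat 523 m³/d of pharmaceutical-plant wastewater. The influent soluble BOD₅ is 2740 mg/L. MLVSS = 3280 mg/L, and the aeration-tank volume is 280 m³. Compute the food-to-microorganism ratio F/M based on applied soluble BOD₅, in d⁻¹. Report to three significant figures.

F/M ≈ 1.56 d⁻¹

Food-to-microorganism ratio F/M = Q S₀ / (V X) = 523 × 2740 / (280.0 × 3280) = 1.560 d⁻¹.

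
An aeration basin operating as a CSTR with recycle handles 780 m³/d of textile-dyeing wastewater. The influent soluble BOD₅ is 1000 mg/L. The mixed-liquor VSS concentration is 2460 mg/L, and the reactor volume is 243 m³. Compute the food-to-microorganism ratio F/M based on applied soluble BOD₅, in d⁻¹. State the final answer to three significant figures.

F/M ≈ 1.30 d⁻¹

Food-to-microorganism ratio F/M = Q S₀ / (V X) = 780 × 1000 / (243.0 × 2460) = 1.305 d⁻¹.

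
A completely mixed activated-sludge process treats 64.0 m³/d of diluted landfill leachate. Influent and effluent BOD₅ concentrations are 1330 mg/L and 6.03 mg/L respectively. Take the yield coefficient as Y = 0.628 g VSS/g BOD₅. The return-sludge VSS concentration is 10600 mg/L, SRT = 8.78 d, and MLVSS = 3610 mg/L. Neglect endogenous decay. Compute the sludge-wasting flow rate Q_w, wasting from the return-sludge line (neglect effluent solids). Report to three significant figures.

Q_w ≈ 5.02 m³/d

Biomass mass balance (decay neglected): V·X = Y·Q·(S₀ − S)·θ_c, so V = 0.628 × 64.0 × (1330 − 6.03) × 8.78 / 3610 = 129.4 m³.
θ_c = V·X/(Q_w·X_r) when wasting from the recycle, so Q_w = V·X/(θ_c·X_r) = 129.4 × 3610 / (8.78 × 10600) = 5.020 m³/d.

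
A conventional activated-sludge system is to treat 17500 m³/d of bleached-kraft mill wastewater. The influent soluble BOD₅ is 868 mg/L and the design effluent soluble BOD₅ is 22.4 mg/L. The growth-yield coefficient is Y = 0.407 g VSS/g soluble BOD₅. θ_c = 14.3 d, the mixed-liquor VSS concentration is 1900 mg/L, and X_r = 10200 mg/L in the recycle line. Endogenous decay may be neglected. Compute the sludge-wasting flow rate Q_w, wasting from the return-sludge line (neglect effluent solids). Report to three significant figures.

Biomass mass balance (decay neglected): V·X = Y·Q·(S₀ − S)·θ_c, so V = 0.407 × 17500 × (868 − 22.4) × 14.3 / 1900 = 45329 m³.
θ_c = V·X/(Q_w·X_r) when wasting from the recycle, so Q_w = V·X/(θ_c·X_r) = 45329 × 1900 / (14.3 × 10200) = 590.5 m³/d.

Q_w ≈ 590 m³/d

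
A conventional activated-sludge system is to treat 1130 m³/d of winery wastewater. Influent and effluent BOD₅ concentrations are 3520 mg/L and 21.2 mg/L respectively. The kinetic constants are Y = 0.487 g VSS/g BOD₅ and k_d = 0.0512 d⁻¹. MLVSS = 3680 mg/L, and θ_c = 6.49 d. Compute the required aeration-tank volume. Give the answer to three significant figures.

V ≈ 2550 m³

Steady-state biomass mass balance: V·X·(1 + k_d·θ_c) = Y·Q·(S₀ − S)·θ_c, so V = 0.487 × 1130 × (3520 − 21.2) × 6.49 / [3680 × (1 + 0.0512 × 6.49)] = 1.25×10^7 / 4903 = 2549 m³.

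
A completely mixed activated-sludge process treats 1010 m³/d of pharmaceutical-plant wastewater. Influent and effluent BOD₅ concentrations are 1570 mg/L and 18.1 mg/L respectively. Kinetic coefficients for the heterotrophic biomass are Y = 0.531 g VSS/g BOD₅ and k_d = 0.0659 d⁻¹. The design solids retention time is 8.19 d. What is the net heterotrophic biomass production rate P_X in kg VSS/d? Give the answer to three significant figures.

P_X ≈ 541 kg VSS/d

The observed yield is Y_obs = Y/(1 + k_d·θ_c) = 0.531 / (1 + 0.0659 × 8.19) = 0.531 / 1.540 = 0.3449 g VSS per g BOD₅ removed.
ΔS = 1570 − 18.1 = 1552 mg/L, so the substrate removal rate is 1010 × 1552/1000 = 1567 kg BOD₅/d.
P_X = Y_obs · Q(S₀ − S) = 0.3449 × 1567 = 540.6 kg VSS/d.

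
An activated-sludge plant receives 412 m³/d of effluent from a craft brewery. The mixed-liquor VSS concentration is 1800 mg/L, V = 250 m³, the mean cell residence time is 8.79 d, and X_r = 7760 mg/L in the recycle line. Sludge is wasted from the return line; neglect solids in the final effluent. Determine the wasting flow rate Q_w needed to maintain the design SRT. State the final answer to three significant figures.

Q_w ≈ 6.60 m³/d

Wasting from the return line (neglecting effluent solids): Q_w = V·X / (θ_c·X_r) = 250.0 × 1800 / (8.79 × 7760) = 6.597 m³/d.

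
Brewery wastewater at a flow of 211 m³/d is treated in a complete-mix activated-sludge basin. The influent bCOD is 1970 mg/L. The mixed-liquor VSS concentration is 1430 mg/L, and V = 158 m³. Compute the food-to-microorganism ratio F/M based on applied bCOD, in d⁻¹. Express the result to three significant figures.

F/M = Q·S₀ / (V·X) = 211 × 1970 / (158.0 × 1430) = 1.840 g bCOD·(g VSS·d)⁻¹.

F/M ≈ 1.84 d⁻¹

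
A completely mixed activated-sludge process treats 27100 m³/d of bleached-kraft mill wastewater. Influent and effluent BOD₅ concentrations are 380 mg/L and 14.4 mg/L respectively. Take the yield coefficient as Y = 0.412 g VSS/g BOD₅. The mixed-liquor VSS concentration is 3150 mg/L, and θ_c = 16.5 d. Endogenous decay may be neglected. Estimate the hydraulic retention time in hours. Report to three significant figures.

τ ≈ 18.9 h

Biomass mass balance (decay neglected): V·X = Y·Q·(S₀ − S)·θ_c, so V = 0.412 × 27100 × (380 − 14.4) × 16.5 / 3150 = 21382 m³.
Hydraulic retention time τ = V/Q = 21382 / 27100 = 0.7890 d = 18.94 h.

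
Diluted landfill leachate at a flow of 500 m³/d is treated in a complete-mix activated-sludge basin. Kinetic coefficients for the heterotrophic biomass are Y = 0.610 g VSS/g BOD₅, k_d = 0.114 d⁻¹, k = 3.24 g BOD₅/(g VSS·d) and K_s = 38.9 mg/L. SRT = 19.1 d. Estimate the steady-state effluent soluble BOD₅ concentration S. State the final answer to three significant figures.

S ≈ 3.58 mg/L

From the Monod/SRT balance for a CMAS, S = K_s·(1+k_d θ_c)/[θ_c·(Y k − k_d) − 1] = 38.9 × (1 + 0.114 × 19.1) / [19.1 × (0.610 × 3.24 − 0.114) − 1] = 123.6 / 34.57 = 3.575 mg/L.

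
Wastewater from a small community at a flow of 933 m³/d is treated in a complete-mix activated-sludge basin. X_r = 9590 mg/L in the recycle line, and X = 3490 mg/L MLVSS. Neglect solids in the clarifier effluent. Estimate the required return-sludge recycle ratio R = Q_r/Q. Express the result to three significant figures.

R ≈ 0.572

Mass balance around the secondary clarifier (neglecting effluent solids): R = X / (X_r − X) = 3490 / (9590 − 3490) = 0.5721.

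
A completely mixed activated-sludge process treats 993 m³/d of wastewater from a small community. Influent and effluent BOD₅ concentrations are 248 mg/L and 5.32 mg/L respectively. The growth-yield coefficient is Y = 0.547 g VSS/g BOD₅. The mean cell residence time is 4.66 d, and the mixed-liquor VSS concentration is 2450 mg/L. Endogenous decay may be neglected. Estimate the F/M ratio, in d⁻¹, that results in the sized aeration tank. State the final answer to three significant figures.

F/M ≈ 0.401 d⁻¹

Biomass mass balance (decay neglected): V·X = Y·Q·(S₀ − S)·θ_c, so V = 0.547 × 993 × (248 − 5.32) × 4.66 / 2450 = 250.7 m³.
Food-to-microorganism ratio F/M = Q S₀ / (V X) = 993 × 248 / (250.7 × 2450) = 0.4009 d⁻¹.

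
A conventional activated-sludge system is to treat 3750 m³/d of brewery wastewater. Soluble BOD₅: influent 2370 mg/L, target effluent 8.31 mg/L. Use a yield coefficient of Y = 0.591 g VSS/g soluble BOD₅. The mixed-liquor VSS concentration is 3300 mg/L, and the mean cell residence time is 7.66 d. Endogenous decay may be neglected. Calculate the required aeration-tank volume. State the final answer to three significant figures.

V ≈ 12100 m³

Biomass mass balance (decay neglected): V·X = Y·Q·(S₀ − S)·θ_c, so V = 0.591 × 3750 × (2370 − 8.31) × 7.66 / 3300 = 12149 m³.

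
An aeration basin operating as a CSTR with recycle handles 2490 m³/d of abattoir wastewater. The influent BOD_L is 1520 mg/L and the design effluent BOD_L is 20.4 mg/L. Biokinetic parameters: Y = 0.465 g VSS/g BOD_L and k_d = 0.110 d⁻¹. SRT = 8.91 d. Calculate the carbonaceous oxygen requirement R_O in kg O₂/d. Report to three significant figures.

Observed yield with endogenous decay: Y_obs = Y / (1 + k_d·θ_c) = 0.465 / (1 + 0.110 × 8.91) = 0.465 / 1.980 = 0.2348 g VSS/g BOD_L.
ΔS = 1520 − 20.4 = 1500 mg/L, so the substrate removal rate is 2490 × 1500/1000 = 3734 kg BOD_L/d.
P_X = Y_obs·Q·(S₀ − S) = 0.2348 × 3734 = 876.9 kg VSS/d.
R_O = Q·(S₀ − S) − 1.42·P_X = 3734 − 1.42 × 876.9 = 2489 kg O₂/d.

R_O ≈ 2490 kg O₂/d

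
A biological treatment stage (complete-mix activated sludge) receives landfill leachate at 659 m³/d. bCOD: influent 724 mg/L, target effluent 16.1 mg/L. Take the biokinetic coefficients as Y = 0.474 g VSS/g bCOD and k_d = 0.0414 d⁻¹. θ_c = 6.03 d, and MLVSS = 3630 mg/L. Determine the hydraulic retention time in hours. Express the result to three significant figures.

From the SRT design equation V = Y Q (S₀−S) θ_c / [X (1 + k_d θ_c)] = 0.474 × 659 × (724 − 16.1) × 6.03 / [3630 × (1 + 0.0414 × 6.03)] = 1.33×10^6 / 4536 = 293.9 m³.
HRT = V/Q = 293.9 m³ / 659 m³·d⁻¹ = 0.4460 d × 24 = 10.70 h.

τ ≈ 10.7 h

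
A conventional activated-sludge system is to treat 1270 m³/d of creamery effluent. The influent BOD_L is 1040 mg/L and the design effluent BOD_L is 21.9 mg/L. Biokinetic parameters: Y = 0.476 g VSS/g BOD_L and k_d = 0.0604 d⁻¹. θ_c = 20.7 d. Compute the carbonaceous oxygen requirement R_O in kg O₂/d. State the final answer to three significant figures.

R_O ≈ 905 kg O₂/d

The observed yield is Y_obs = Y/(1 + k_d·θ_c) = 0.476 / (1 + 0.0604 × 20.7) = 0.476 / 2.250 = 0.2115 g VSS per g BOD_L removed.
Substrate removed = Q·(S₀ − S) = 1270 m³/d × (1040 − 21.9) g/m³ = 1.29×10^6 g/d = 1293 kg/d.
Net sludge production P_X = 0.2115 × 1293 = 273.5 kg VSS/d.
Carbonaceous O₂ demand = substrate oxidised − cell-mass equivalent = 1293 − 1.42 × 273.5 = 904.6 kg O₂/d.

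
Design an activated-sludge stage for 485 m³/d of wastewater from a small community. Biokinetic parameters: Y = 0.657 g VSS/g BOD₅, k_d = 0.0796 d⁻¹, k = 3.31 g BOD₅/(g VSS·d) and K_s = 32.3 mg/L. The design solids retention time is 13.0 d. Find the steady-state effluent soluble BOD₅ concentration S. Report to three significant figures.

From the Monod/SRT balance for a CMAS, S = K_s·(1+k_d θ_c)/[θ_c·(Y k − k_d) − 1] = 32.3 × (1 + 0.0796 × 13.0) / [13.0 × (0.657 × 3.31 − 0.0796) − 1] = 65.72 / 26.24 = 2.505 mg/L.

S ≈ 2.51 mg/L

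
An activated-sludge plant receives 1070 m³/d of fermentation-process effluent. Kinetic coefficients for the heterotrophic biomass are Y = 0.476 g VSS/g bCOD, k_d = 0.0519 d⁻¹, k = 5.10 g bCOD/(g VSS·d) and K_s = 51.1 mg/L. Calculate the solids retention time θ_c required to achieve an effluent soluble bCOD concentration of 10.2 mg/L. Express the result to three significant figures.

From 1/θ_c = Y·k·S/(K_s + S) − k_d: Y·k·S/(K_s+S) = 0.476 × 5.10 × 10.2 / (51.1 + 10.2) = 0.4039 d⁻¹.
Then 1/θ_c = μ − k_d = 0.4039 − 0.0519 = 0.3520 d⁻¹, giving θ_c = 2.841 d.

θ_c ≈ 2.84 d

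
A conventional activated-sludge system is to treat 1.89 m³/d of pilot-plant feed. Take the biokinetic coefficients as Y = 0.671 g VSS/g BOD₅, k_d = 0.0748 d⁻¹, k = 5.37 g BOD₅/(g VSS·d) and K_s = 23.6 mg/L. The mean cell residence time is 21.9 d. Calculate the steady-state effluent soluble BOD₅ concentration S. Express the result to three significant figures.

For a completely mixed reactor with recycle the Lawrence–McCarty relation gives S = K_s·(1 + k_d·θ_c) / [θ_c·(Y·k − k_d) − 1] = 23.6 × (1 + 0.0748 × 21.9) / [21.9 × (0.671 × 5.37 − 0.0748) − 1] = 62.26 / 76.27 = 0.8163 mg/L.

S ≈ 0.816 mg/L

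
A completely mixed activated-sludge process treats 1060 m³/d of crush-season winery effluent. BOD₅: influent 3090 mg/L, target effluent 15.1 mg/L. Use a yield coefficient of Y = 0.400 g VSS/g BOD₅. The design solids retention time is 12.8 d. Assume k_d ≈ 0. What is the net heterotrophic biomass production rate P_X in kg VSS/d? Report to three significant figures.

No decay correction is needed, so Y_obs = Y = 0.400.
Substrate removed = Q·(S₀ − S) = 1060 m³/d × (3090 − 15.1) g/m³ = 3.26×10^6 g/d = 3259 kg/d.
P_X = Y_obs · Q(S₀ − S) = 0.4000 × 3259 = 1304 kg VSS/d.

P_X ≈ 1300 kg VSS/d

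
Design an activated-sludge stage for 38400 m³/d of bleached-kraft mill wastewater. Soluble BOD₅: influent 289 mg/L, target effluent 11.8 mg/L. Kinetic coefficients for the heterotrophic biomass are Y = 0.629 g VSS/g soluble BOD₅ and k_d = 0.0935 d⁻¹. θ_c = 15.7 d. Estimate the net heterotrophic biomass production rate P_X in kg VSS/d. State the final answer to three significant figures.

Y_obs = Y / (1 + k_d θ_c) = 0.629 / (1 + 0.0935 × 15.7) = 0.629 / 2.468 = 0.2549.
Q·(S₀ − S) = 38400 × (289 − 11.8) × 10⁻³ = 10644 kg/d removed.
So the net sludge growth is P_X = 0.2549 × 10644 = 2713 kg VSS/d.

P_X ≈ 2710 kg VSS/d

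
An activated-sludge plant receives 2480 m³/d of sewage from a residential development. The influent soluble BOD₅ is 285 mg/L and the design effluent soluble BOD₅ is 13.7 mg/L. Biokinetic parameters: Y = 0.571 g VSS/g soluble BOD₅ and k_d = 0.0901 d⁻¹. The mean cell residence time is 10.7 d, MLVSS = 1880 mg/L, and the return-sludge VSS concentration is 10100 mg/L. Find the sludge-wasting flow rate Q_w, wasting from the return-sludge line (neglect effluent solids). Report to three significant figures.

From the SRT design equation V = Y Q (S₀−S) θ_c / [X (1 + k_d θ_c)] = 0.571 × 2480 × (285 − 13.7) × 10.7 / [1880 × (1 + 0.0901 × 10.7)] = 4.11×10^6 / 3692 = 1113 m³.
Q_w = (V·X)/(θ_c X_r) = 1113 × 1880 / (10.7 × 10100) = 19.37 m³/d.

Q_w ≈ 19.4 m³/d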